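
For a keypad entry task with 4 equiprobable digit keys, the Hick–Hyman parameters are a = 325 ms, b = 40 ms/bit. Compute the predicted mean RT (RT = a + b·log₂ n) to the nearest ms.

log₂(4) = 2 bits, so RT = 325 + 40 × 2 ≈ 405.000 ms.

405 ms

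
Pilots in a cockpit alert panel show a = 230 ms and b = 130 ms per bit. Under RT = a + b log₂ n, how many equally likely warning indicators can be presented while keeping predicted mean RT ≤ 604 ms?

7

130·log₂ n ≤ 604 − 230 = 374, giving log₂ n ≤ 2.8769 and n ≤ 7.346. The largest whole number is 7.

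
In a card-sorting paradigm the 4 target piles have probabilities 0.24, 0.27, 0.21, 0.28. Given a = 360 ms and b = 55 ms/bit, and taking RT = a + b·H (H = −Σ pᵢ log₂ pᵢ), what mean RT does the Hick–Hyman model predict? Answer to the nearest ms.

Entropy contributions −pᵢ log₂ pᵢ: 0.4941, 0.5100, 0.4728, 0.5142; sum H = 1.9912 bits.
RT = a + bH = 360 + 55·1.9912 = 469.52 ms.

470 ms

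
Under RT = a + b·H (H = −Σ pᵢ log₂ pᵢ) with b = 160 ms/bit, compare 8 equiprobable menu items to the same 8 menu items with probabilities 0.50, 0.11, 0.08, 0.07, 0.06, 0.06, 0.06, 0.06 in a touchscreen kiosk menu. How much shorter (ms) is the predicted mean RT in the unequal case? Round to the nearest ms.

Equiprobable entropy H₀ = log₂ 8 = 3.0000 bits.
Skewed entropy H = −Σ pᵢ log₂ pᵢ = 2.3845 bits.
ΔRT = b·(H₀ − H) = 160 × 0.6155 = 98.48 ms.

98 ms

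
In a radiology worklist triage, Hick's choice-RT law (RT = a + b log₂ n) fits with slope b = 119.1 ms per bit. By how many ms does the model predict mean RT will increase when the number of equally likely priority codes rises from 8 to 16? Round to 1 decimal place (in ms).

119.1 ms

ΔRT = (a + b log₂ n₂) − (a + b log₂ n₁) = b·(log₂ n₂ − log₂ n₁).
log₂(16) − log₂(8) = log₂(16/8) = log₂(2) = 1.
ΔRT = 119.1 × 1.0000 = 119.100 ms.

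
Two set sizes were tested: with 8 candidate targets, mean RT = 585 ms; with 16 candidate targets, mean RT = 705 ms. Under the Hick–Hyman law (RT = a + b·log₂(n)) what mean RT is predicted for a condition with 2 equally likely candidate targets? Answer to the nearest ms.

Fit slope and intercept:
  b = (705 − 585) / (log₂ 16 − log₂ 8) = 120 / (4 − 3) = 120 ms/bit
  a = 585 − 120 × 3 = 225 ms
Then RT(2) = 225 + 120 × log₂ 2 = 225 + 120 × 1 ≈ 345.000 ms.

345 ms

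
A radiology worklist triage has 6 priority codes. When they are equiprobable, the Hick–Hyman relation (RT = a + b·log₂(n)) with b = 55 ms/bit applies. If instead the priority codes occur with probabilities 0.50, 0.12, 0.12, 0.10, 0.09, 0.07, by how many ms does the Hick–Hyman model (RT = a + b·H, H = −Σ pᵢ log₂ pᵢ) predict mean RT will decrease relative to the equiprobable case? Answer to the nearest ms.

Equiprobable entropy H₀ = log₂ 6 = 2.5850 bits.
Skewed entropy H = −Σ pᵢ log₂ pᵢ = 2.1475 bits.
ΔRT = b·(H₀ − H) = 55 × 0.4374 = 24.06 ms.

24 ms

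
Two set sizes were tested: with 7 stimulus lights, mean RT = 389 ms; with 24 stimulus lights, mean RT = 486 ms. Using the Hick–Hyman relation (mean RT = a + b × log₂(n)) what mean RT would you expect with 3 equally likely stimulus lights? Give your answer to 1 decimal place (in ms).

322.3 ms

With log₂ n on the abscissa the relation is linear; from the two conditions:
  b = (486 − 389) / (log₂ 24 − log₂ 7) = 97 / (4.5850 − 2.8074) = 54.568 ms/bit
  a = 389 − 54.568 × 2.8074 = 235.809 ms
Then RT(3) = 235.809 + 54.568 × log₂ 3 = 235.809 + 54.568 × 1.5850 ≈ 322.297 ms.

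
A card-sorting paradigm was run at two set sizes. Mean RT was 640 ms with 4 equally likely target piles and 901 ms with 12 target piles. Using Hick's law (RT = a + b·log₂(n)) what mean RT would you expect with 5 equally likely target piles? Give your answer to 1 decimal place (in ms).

693.0 ms

Fit slope and intercept:
  b = (901 − 640) / (log₂ 12 − log₂ 4) = 261 / (3.5850 − 2) = 164.673 ms/bit
  a = 640 − 164.673 × 2 = 310.655 ms
Then RT(5) = 310.655 + 164.673 × log₂ 5 = 310.655 + 164.673 × 2.3219 ≈ 693.013 ms.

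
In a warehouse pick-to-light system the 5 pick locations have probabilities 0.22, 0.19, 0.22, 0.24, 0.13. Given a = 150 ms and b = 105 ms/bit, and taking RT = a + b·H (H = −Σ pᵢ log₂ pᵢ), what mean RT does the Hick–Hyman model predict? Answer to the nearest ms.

391 ms

H = 0.22·log₂(1/0.22) + 0.19·log₂(1/0.19) + 0.22·log₂(1/0.22) + 0.24·log₂(1/0.24) + 0.13·log₂(1/0.13) = 2.2932 bits.
RT = 150 + 105 × 2.2932 = 390.78 ms.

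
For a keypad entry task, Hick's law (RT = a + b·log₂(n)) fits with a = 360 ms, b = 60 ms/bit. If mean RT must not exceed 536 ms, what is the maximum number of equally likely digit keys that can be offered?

7

Information budget: (536 − 360)/60 = 2.9333 bits, so n ≤ 2^2.9333 = 7.639 → at most 7.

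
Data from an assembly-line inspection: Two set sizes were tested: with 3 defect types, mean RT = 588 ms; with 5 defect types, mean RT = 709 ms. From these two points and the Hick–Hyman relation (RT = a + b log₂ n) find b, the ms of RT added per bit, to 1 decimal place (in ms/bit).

The slope on a log₂ axis is (709 − 588) / (2.3219 − 1.5850) = 164.187 ms/bit.

164.2 ms/bit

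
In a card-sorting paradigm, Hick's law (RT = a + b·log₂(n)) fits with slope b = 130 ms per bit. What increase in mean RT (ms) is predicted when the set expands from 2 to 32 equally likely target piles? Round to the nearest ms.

520 ms

ΔRT = (a + b log₂ n₂) − (a + b log₂ n₁) = b·(log₂ n₂ − log₂ n₁).
log₂(32) − log₂(2) = log₂(32/2) = log₂(16) = 4.
ΔRT = 130 × 4.0000 = 520.000 ms.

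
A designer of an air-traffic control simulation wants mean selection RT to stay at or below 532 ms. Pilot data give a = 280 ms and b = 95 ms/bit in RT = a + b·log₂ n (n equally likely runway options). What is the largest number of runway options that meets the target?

6

95·log₂ n ≤ 532 − 280 = 252, giving log₂ n ≤ 2.6526 and n ≤ 6.288. The largest whole number is 6.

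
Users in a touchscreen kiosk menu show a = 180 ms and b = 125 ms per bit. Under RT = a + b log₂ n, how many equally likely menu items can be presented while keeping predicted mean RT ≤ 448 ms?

4

125·log₂ n ≤ 448 − 180 = 268, giving log₂ n ≤ 2.1440 and n ≤ 4.420. The largest whole number is 4.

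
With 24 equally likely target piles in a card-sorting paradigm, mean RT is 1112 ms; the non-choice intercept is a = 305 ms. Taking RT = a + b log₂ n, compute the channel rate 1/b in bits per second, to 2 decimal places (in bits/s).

Choice component = 1112 − 305 = 807 ms over log₂(24) = 4.5850 bits.
b = 807 / 4.5850 = 176.010 ms/bit, so 1/b = 5.681 bits/s.

5.68 bits/s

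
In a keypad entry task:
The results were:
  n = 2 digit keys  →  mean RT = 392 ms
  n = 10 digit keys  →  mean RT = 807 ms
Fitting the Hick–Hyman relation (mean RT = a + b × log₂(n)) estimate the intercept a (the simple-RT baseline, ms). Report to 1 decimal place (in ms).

213.3 ms

The slope on a log₂ axis is (807 − 392) / (3.3219 − 1) = 178.731 ms/bit.
Intercept: a = 392 − 178.731·log₂(2) = 213.269 ms.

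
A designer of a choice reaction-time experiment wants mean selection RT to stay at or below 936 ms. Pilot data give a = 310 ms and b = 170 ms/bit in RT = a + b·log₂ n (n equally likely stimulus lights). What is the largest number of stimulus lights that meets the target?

170·log₂ n ≤ 936 − 310 = 626, giving log₂ n ≤ 3.6824 and n ≤ 12.838. The largest whole number is 12.

12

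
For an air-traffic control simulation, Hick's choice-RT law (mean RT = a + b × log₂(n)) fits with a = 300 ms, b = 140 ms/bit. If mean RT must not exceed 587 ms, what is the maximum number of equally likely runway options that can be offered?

4

140·log₂ n ≤ 587 − 300 = 287, giving log₂ n ≤ 2.0500 and n ≤ 4.141. The largest whole number is 4.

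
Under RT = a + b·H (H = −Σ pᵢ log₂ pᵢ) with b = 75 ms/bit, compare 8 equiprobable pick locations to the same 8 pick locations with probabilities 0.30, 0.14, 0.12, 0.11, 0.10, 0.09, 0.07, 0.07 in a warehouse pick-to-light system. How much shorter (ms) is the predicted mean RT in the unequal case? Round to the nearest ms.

14 ms

Equiprobable entropy H₀ = log₂ 8 = 3.0000 bits.
Skewed entropy H = −Σ pᵢ log₂ pᵢ = 2.8175 bits.
ΔRT = b·(H₀ − H) = 75 × 0.1825 = 13.69 ms.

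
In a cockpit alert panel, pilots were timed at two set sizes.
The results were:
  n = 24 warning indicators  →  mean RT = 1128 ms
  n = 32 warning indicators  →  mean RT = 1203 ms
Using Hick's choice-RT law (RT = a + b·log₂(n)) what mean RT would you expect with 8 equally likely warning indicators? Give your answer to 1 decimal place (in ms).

841.6 ms

Solve the two-equation system in a and b:
  b = (1203 − 1128) / (log₂ 32 − log₂ 24) = 75 / (5 − 4.5850) = 180.707 ms/bit
  a = 1128 − 180.707 × 4.5850 = 299.467 ms
Then RT(8) = 299.467 + 180.707 × log₂ 8 = 299.467 + 180.707 × 3 ≈ 841.587 ms.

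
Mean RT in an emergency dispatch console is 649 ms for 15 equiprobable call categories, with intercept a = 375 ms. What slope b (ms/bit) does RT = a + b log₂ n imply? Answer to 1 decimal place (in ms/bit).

70.1 ms/bit

15 alternatives carry log₂ 15 = 3.9069 bits; the choice cost is 649 − 375 = 274 ms, so b = 274/3.9069 = 70.132 ms/bit.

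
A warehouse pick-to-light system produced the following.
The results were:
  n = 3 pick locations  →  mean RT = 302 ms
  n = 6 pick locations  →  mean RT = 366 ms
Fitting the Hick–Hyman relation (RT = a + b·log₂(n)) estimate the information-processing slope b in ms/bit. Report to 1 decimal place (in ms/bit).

64.0 ms/bit

The slope on a log₂ axis is (366 − 302) / (2.5850 − 1.5850) = 64.000 ms/bit.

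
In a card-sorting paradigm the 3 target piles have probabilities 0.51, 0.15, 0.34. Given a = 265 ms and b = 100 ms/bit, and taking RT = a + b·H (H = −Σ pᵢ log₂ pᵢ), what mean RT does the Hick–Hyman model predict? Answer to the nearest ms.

H = 0.51·log₂(1/0.51) + 0.15·log₂(1/0.15) + 0.34·log₂(1/0.34) = 1.4351 bits.
RT = 265 + 100 × 1.4351 = 408.51 ms.

409 ms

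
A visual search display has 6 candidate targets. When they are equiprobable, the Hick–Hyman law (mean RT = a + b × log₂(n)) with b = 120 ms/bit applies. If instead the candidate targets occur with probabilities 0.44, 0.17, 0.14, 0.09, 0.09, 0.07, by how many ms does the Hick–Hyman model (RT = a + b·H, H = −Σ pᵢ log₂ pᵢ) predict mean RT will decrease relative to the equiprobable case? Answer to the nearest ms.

41 ms

Equiprobable entropy H₀ = log₂ 6 = 2.5850 bits.
Skewed entropy H = −Σ pᵢ log₂ pᵢ = 2.2467 bits.
ΔRT = b·(H₀ − H) = 120 × 0.3383 = 40.59 ms.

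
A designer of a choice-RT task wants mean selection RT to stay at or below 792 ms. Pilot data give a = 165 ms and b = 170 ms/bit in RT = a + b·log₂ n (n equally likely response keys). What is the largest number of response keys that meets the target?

170·log₂ n ≤ 792 − 165 = 627, giving log₂ n ≤ 3.6882 and n ≤ 12.890. The largest whole number is 12.

12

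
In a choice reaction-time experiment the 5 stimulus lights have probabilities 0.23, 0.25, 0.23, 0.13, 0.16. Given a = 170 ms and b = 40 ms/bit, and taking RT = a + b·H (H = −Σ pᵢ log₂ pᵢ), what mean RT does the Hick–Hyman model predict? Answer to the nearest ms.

Entropy contributions −pᵢ log₂ pᵢ: 0.4877, 0.5000, 0.4877, 0.3826, 0.4230; sum H = 2.2810 bits.
RT = a + bH = 170 + 40·2.2810 = 261.24 ms.

261 ms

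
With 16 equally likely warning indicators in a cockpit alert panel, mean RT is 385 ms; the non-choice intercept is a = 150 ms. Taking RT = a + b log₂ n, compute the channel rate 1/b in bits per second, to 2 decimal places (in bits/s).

b = (385 − 150)/log₂ 16 = 235/4 = 58.750 ms per bit = 0.05875 s/bit; the reciprocal is 17.021 bits/s.

17.02 bits/s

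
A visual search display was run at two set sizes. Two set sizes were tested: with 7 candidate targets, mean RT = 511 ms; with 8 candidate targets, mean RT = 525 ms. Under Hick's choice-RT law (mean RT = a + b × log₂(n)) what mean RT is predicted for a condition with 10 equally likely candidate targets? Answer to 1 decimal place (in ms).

548.4 ms

RT is linear in log₂ n, so two points fix the line:
  b = (525 − 511) / (log₂ 8 − log₂ 7) = 14 / (3 − 2.8074) = 72.673 ms/bit
  a = 511 − 72.673 × 2.8074 = 306.982 ms
Then RT(10) = 306.982 + 72.673 × log₂ 10 = 306.982 + 72.673 × 3.3219 ≈ 548.395 ms.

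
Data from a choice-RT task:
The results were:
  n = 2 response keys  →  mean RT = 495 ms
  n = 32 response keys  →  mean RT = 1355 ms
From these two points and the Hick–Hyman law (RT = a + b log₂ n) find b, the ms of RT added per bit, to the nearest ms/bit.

b = (RT₂ − RT₁)/(log₂ n₂ − log₂ n₁) = (1355 − 495)/(5 − 1) = 215 ms/bit.

215 ms/bit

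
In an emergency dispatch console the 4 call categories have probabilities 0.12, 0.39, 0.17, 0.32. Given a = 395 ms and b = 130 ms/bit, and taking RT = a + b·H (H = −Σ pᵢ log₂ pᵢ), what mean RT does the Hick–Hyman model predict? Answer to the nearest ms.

636 ms

H = 0.12·log₂(1/0.12) + 0.39·log₂(1/0.39) + 0.17·log₂(1/0.17) + 0.32·log₂(1/0.32) = 1.8575 bits.
RT = 395 + 130 × 1.8575 = 636.47 ms.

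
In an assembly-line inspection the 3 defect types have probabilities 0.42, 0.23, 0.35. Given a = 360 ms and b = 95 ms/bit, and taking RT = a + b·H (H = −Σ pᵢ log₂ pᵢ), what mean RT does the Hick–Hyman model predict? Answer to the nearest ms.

H = 0.42·log₂(1/0.42) + 0.23·log₂(1/0.23) + 0.35·log₂(1/0.35) = 1.5434 bits.
RT = 360 + 95 × 1.5434 = 506.62 ms.

507 ms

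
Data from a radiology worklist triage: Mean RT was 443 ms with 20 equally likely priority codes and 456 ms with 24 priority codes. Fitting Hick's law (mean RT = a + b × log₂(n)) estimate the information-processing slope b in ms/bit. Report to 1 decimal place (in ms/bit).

Slope: b = (456 − 443) / (log₂ 24 − log₂ 20) = 13/0.2630 = 49.423 ms/bit.

49.4 ms/bit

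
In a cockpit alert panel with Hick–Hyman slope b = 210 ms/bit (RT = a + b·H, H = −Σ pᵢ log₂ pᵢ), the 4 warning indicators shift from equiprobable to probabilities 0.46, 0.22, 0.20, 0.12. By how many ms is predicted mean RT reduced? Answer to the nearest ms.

The RT saving is b·ΔH. Equiprobable H₀ = log₂(4) = 2.0000 bits; with the given probabilities H = 1.8274 bits.
b·(H₀ − H) = 210 × (2.0000 − 1.8274) = 36.25 ms.

36 ms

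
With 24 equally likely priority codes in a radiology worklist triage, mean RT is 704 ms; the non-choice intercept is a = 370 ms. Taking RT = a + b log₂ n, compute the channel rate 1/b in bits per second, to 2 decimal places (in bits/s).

b = (704 − 370)/log₂ 24 = 334/4.5850 = 72.847 ms per bit = 0.07285 s/bit; the reciprocal is 13.727 bits/s.

13.73 bits/s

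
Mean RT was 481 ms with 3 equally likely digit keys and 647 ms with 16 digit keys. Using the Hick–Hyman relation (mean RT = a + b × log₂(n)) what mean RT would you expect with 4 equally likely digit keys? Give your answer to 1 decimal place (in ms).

With log₂ n on the abscissa the relation is linear; from the two conditions:
  b = (647 − 481) / (log₂ 16 − log₂ 3) = 166 / (4 − 1.5850) = 68.736 ms/bit
  a = 481 − 68.736 × 1.5850 = 372.056 ms
Then RT(4) = 372.056 + 68.736 × log₂ 4 = 372.056 + 68.736 × 2 ≈ 509.528 ms.

509.5 ms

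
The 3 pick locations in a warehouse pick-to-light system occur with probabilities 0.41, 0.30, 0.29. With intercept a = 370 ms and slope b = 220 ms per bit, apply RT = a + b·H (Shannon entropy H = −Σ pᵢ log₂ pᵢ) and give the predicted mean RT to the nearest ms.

Entropy contributions −pᵢ log₂ pᵢ: 0.5274, 0.5211, 0.5179; sum H = 1.5664 bits.
RT = a + bH = 370 + 220·1.5664 = 714.60 ms.

715 ms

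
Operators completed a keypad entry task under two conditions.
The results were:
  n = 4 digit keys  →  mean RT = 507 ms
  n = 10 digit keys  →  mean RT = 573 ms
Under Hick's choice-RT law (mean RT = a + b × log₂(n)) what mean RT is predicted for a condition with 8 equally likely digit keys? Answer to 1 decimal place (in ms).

RT is linear in log₂ n, so two points fix the line:
  b = (573 − 507) / (log₂ 10 − log₂ 4) = 66 / (3.3219 − 2) = 49.927 ms/bit
  a = 507 − 49.927 × 2 = 407.146 ms
Then RT(8) = 407.146 + 49.927 × log₂ 8 = 407.146 + 49.927 × 3 ≈ 556.927 ms.

556.9 ms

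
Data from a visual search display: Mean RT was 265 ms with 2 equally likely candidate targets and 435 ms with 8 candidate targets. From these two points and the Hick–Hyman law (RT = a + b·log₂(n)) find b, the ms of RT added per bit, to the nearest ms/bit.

Slope: b = (435 − 265) / (log₂ 8 − log₂ 2) = 170/2.0000 = 85 ms/bit.

85 ms/bit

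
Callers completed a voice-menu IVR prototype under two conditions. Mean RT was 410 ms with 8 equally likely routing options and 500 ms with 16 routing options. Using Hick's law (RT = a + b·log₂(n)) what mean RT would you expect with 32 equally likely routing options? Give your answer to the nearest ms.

Solve the two-equation system in a and b:
  b = (500 − 410) / (log₂ 16 − log₂ 8) = 90 / (4 − 3) = 90 ms/bit
  a = 410 − 90 × 3 = 140 ms
Then RT(32) = 140 + 90 × log₂ 32 = 140 + 90 × 5 ≈ 590.000 ms.

590 ms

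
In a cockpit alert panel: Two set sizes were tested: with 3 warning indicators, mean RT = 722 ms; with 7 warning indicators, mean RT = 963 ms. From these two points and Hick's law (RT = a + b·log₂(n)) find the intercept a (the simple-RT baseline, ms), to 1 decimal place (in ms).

b = (RT₂ − RT₁)/(log₂ n₂ − log₂ n₁) = (963 − 722)/(2.8074 − 1.5850) = 197.154 ms/bit.
Intercept: a = 722 − 197.154·log₂(3) = 409.518 ms.

409.5 ms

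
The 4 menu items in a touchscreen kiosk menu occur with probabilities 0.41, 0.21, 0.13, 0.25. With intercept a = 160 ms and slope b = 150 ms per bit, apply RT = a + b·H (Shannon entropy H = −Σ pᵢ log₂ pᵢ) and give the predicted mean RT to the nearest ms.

H = 0.41·log₂(1/0.41) + 0.21·log₂(1/0.21) + 0.13·log₂(1/0.13) + 0.25·log₂(1/0.25) = 1.8829 bits.
RT = 160 + 150 × 1.8829 = 442.43 ms.

442 ms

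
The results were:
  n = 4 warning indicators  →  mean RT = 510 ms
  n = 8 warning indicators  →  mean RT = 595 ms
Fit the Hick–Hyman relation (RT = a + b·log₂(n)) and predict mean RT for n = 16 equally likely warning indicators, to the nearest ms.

Fit slope and intercept:
  b = (595 − 510) / (log₂ 8 − log₂ 4) = 85 / (3 − 2) = 85 ms/bit
  a = 510 − 85 × 2 = 340 ms
Then RT(16) = 340 + 85 × log₂ 16 = 340 + 85 × 4 ≈ 680.000 ms.

680 ms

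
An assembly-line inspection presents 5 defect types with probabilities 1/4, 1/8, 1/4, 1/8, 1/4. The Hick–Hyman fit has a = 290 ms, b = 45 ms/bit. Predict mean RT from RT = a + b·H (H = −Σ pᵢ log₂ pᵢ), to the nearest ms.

391 ms

Each term −pᵢ log₂ pᵢ: 0.25·2 + 0.125·3 + 0.25·2 + 0.125·3 + 0.25·2; summed, H = 2.250 bits.
Mean RT = a + bH = 290 + 45·2.250 = 391.25 ms.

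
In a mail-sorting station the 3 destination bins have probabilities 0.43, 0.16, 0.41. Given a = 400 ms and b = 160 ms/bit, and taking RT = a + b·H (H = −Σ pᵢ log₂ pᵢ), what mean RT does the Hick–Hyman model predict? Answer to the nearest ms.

636 ms

Entropy contributions −pᵢ log₂ pᵢ: 0.5236, 0.4230, 0.5274; sum H = 1.4740 bits.
RT = a + bH = 400 + 160·1.4740 = 635.83 ms.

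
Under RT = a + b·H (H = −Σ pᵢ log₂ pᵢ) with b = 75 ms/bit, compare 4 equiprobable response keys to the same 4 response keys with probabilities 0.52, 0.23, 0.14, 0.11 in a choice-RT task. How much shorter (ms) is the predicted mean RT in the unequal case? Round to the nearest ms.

21 ms

The RT saving is b·ΔH. Equiprobable H₀ = log₂(4) = 2.0000 bits; with the given probabilities H = 1.7256 bits.
b·(H₀ − H) = 75 × (2.0000 − 1.7256) = 20.58 ms.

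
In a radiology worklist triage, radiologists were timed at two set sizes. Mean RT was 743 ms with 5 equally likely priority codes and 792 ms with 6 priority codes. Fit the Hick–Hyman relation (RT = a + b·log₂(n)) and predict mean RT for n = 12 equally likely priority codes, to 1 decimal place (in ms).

978.3 ms

Fit slope and intercept:
  b = (792 − 743) / (log₂ 6 − log₂ 5) = 49 / (2.5850 − 2.3219) = 186.287 ms/bit
  a = 743 − 186.287 × 2.3219 = 310.454 ms
Then RT(12) = 310.454 + 186.287 × log₂ 12 = 310.454 + 186.287 × 3.5850 ≈ 978.287 ms.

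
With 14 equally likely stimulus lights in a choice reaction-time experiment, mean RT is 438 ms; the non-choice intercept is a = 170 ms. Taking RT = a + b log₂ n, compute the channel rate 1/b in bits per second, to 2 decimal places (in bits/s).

14.21 bits/s

Choice component = 438 − 170 = 268 ms over log₂(14) = 3.8074 bits.
b = 268 / 3.8074 = 70.390 ms/bit, so 1/b = 14.207 bits/s.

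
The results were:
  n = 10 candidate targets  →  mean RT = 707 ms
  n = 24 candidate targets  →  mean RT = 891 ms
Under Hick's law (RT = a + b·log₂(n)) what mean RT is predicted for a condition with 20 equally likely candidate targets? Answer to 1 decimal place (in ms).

852.7 ms

RT is linear in log₂ n, so two points fix the line:
  b = (891 − 707) / (log₂ 24 − log₂ 10) = 184 / (4.5850 − 3.3219) = 145.681 ms/bit
  a = 707 − 145.681 × 3.3219 = 223.058 ms
Then RT(20) = 223.058 + 145.681 × log₂ 20 = 223.058 + 145.681 × 4.3219 ≈ 852.681 ms.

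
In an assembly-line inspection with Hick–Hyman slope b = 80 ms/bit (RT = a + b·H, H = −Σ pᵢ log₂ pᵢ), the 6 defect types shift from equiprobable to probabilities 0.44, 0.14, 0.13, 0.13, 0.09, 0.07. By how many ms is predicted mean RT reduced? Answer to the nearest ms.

26 ms

The RT saving is b·ΔH. Equiprobable H₀ = log₂(6) = 2.5850 bits; with the given probabilities H = 2.2648 bits.
b·(H₀ − H) = 80 × (2.5850 − 2.2648) = 25.62 ms.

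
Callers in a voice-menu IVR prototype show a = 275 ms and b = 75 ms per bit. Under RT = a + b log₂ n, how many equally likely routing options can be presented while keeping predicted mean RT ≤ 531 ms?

Set 275 + 75·log₂ n ≤ 531 → log₂ n ≤ (531 − 275)/75 = 3.4133.
So n ≤ 2^3.4133 = 10.654; the largest integer n is 10.

10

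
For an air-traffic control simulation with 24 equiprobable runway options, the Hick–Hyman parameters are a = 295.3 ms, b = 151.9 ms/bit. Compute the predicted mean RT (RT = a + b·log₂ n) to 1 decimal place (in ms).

991.8 ms

log₂(24) = 4.5850 bits, so RT = 295.3 + 151.9 × 4.5850 ≈ 991.756 ms.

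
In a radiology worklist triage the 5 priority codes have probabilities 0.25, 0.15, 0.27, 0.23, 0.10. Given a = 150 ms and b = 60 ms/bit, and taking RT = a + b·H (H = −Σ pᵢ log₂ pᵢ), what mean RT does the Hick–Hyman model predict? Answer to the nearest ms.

284 ms

Entropy contributions −pᵢ log₂ pᵢ: 0.5000, 0.4105, 0.5100, 0.4877, 0.3322; sum H = 2.2404 bits.
RT = a + bH = 150 + 60·2.2404 = 284.43 ms.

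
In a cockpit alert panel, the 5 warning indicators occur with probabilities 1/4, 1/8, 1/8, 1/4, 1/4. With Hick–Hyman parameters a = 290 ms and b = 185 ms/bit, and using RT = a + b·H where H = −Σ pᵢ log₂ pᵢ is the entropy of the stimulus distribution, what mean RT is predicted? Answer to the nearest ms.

Each term −pᵢ log₂ pᵢ: 0.25·2 + 0.125·3 + 0.125·3 + 0.25·2 + 0.25·2; summed, H = 2.250 bits.
Mean RT = a + bH = 290 + 185·2.250 = 706.25 ms.

706 ms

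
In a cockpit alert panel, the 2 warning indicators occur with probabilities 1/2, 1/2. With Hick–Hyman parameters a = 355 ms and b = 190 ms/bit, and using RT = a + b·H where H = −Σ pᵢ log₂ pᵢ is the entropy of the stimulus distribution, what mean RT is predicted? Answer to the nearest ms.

Each term −pᵢ log₂ pᵢ: 0.5·1 + 0.5·1; summed, H = 1.000 bits.
Mean RT = a + bH = 355 + 190·1.000 = 545.00 ms.

545 ms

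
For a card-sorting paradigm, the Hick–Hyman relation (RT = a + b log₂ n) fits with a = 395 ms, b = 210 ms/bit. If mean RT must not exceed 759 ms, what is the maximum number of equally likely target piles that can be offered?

Set 395 + 210·log₂ n ≤ 759 → log₂ n ≤ (759 − 395)/210 = 1.7333.
So n ≤ 2^1.7333 = 3.325; the largest integer n is 3.

3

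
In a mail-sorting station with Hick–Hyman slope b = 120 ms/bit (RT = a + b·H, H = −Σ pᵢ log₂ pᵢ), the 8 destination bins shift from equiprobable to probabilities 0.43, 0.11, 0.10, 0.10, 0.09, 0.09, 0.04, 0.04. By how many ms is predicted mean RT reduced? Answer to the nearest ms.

Equiprobable entropy H₀ = log₂ 8 = 3.0000 bits.
Skewed entropy H = −Σ pᵢ log₂ pᵢ = 2.5351 bits.
ΔRT = b·(H₀ − H) = 120 × 0.4649 = 55.79 ms.

56 ms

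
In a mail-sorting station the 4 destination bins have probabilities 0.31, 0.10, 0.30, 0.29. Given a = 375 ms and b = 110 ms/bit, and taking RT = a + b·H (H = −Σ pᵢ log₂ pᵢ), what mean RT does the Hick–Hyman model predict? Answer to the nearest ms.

583 ms

H = 0.31·log₂(1/0.31) + 0.10·log₂(1/0.10) + 0.30·log₂(1/0.30) + 0.29·log₂(1/0.29) = 1.8950 bits.
RT = 375 + 110 × 1.8950 = 583.45 ms.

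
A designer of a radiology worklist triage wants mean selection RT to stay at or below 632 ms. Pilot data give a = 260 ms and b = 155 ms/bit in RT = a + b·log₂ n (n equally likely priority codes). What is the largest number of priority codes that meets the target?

155·log₂ n ≤ 632 − 260 = 372, giving log₂ n ≤ 2.4000 and n ≤ 5.278. The largest whole number is 5.

5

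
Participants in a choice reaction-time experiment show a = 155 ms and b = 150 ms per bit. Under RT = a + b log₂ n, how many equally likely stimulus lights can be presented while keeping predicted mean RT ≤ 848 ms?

24

Information budget: (848 − 155)/150 = 4.6200 bits, so n ≤ 2^4.6200 = 24.590 → at most 24.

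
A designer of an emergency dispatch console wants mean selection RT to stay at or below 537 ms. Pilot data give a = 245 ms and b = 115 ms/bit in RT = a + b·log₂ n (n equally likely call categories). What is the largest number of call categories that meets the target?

115·log₂ n ≤ 537 − 245 = 292, giving log₂ n ≤ 2.5391 and n ≤ 5.812. The largest whole number is 5.

5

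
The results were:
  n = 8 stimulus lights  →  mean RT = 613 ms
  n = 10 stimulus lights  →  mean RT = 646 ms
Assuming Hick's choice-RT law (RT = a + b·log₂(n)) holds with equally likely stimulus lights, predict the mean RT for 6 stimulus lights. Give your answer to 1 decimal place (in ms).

570.5 ms

RT is linear in log₂ n, so two points fix the line:
  b = (646 − 613) / (log₂ 10 − log₂ 8) = 33 / (3.3219 − 3) = 102.507 ms/bit
  a = 613 − 102.507 × 3 = 305.478 ms
Then RT(6) = 305.478 + 102.507 × log₂ 6 = 305.478 + 102.507 × 2.5850 ≈ 570.456 ms.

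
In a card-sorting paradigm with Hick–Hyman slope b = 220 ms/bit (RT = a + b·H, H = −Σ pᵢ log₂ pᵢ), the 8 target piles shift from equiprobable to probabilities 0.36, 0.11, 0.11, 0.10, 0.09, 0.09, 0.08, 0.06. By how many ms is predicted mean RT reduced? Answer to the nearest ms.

61 ms

The RT saving is b·ΔH. Equiprobable H₀ = log₂(8) = 3.0000 bits; with the given probabilities H = 2.7237 bits.
b·(H₀ − H) = 220 × (3.0000 − 2.7237) = 60.78 ms.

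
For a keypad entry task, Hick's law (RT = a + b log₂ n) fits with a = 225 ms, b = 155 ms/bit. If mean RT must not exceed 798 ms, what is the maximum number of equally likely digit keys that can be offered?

12

155·log₂ n ≤ 798 − 225 = 573, giving log₂ n ≤ 3.6968 and n ≤ 12.967. The largest whole number is 12.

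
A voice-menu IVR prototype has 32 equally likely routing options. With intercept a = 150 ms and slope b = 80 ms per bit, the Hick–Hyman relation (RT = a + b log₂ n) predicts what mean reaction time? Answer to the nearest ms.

log₂(32) = 5 bits, so RT = 150 + 80 × 5 ≈ 550.000 ms.

550 ms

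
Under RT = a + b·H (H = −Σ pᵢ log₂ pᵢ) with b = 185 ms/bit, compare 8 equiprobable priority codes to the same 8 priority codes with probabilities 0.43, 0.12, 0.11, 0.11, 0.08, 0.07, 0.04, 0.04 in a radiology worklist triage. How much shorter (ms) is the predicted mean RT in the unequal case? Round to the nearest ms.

Equiprobable entropy H₀ = log₂ 8 = 3.0000 bits.
Skewed entropy H = −Σ pᵢ log₂ pᵢ = 2.5228 bits.
ΔRT = b·(H₀ − H) = 185 × 0.4772 = 88.29 ms.

88 ms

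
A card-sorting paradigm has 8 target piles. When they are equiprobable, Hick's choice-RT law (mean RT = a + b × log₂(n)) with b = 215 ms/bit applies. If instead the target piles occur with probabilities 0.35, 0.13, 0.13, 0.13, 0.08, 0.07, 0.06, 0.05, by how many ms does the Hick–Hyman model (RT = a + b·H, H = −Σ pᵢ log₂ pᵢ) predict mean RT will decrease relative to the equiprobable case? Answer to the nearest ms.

65 ms

Equiprobable entropy H₀ = log₂ 8 = 3.0000 bits.
Skewed entropy H = −Σ pᵢ log₂ pᵢ = 2.6977 bits.
ΔRT = b·(H₀ − H) = 215 × 0.3023 = 64.99 ms.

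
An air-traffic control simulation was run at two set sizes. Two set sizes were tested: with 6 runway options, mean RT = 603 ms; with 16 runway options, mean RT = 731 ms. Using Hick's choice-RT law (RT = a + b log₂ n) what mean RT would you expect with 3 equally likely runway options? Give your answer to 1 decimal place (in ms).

512.5 ms

Fit slope and intercept:
  b = (731 − 603) / (log₂ 16 − log₂ 6) = 128 / (4 − 2.5850) = 90.457 ms/bit
  a = 603 − 90.457 × 2.5850 = 369.172 ms
Then RT(3) = 369.172 + 90.457 × log₂ 3 = 369.172 + 90.457 × 1.5850 ≈ 512.543 ms.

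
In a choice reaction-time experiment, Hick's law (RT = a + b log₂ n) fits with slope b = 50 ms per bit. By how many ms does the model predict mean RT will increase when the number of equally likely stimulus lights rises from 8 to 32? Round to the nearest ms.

100 ms

ΔRT = (a + b log₂ n₂) − (a + b log₂ n₁) = b·(log₂ n₂ − log₂ n₁).
log₂(32) − log₂(8) = log₂(32/8) = log₂(4) = 2.
ΔRT = 50 × 2.0000 = 100.000 ms.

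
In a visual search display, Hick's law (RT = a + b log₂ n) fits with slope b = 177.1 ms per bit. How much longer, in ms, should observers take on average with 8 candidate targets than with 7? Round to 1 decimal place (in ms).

34.1 ms

The intercept a cancels: ΔRT = b·(log₂ n₂ − log₂ n₁) = b·log₂(n₂/n₁).
log₂(8) − log₂(7) = 3 − 2.8074 = 0.1926.
ΔRT = 177.1 × 0.1926 = 34.117 ms.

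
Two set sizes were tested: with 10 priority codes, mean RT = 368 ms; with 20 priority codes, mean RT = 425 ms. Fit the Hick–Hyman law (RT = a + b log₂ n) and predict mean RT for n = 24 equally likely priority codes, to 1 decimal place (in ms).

Solve the two-equation system in a and b:
  b = (425 − 368) / (log₂ 20 − log₂ 10) = 57 / (4.3219 − 3.3219) = 57.000 ms/bit
  a = 368 − 57.000 × 3.3219 = 178.650 ms
Then RT(24) = 178.650 + 57.000 × log₂ 24 = 178.650 + 57.000 × 4.5850 ≈ 439.993 ms.

440.0 ms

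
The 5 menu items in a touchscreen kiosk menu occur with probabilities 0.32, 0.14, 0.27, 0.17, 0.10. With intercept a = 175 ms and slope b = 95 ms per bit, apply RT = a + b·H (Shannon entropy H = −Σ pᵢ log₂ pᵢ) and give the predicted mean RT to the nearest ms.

H = 0.32·log₂(1/0.32) + 0.14·log₂(1/0.14) + 0.27·log₂(1/0.27) + 0.17·log₂(1/0.17) + 0.10·log₂(1/0.10) = 2.1999 bits.
RT = 175 + 95 × 2.1999 = 383.99 ms.

384 ms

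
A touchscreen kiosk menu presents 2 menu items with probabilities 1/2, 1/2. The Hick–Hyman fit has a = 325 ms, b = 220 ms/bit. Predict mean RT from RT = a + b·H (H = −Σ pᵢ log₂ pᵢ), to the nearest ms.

545 ms

Each term −pᵢ log₂ pᵢ: 0.5·1 + 0.5·1; summed, H = 1.000 bits.
Mean RT = a + bH = 325 + 220·1.000 = 545.00 ms.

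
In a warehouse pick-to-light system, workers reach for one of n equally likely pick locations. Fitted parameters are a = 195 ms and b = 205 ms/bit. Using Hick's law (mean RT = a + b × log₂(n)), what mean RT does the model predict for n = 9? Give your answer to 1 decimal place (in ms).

844.8 ms

log₂(9) = 3.1699 bits, so RT = 195 + 205 × 3.1699 ≈ 844.835 ms.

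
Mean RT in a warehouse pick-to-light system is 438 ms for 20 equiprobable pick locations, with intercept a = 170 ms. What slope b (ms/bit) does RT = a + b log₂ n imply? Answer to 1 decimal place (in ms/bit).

62.0 ms/bit

20 alternatives carry log₂ 20 = 4.3219 bits; the choice cost is 438 − 170 = 268 ms, so b = 268/4.3219 = 62.009 ms/bit.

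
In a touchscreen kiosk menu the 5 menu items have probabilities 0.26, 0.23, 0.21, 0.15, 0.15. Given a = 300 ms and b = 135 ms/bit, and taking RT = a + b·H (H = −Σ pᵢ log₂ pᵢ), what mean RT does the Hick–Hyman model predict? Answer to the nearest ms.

609 ms

H = 0.26·log₂(1/0.26) + 0.23·log₂(1/0.23) + 0.21·log₂(1/0.21) + 0.15·log₂(1/0.15) + 0.15·log₂(1/0.15) = 2.2869 bits.
RT = 300 + 135 × 2.2869 = 608.73 ms.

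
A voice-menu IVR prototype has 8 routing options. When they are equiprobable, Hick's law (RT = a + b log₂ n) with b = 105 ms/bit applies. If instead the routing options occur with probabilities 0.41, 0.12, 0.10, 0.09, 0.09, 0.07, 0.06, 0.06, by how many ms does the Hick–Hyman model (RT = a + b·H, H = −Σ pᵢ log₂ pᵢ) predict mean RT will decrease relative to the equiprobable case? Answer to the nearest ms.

The RT saving is b·ΔH. Equiprobable H₀ = log₂(8) = 3.0000 bits; with the given probabilities H = 2.6076 bits.
b·(H₀ − H) = 105 × (3.0000 − 2.6076) = 41.20 ms.

41 ms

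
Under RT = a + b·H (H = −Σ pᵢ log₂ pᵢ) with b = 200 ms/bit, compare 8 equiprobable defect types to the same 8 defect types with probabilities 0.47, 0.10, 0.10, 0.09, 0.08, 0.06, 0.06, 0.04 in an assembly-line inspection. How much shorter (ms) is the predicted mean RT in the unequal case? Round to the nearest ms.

The RT saving is b·ΔH. Equiprobable H₀ = log₂(8) = 3.0000 bits; with the given probabilities H = 2.4533 bits.
b·(H₀ − H) = 200 × (3.0000 − 2.4533) = 109.33 ms.

109 ms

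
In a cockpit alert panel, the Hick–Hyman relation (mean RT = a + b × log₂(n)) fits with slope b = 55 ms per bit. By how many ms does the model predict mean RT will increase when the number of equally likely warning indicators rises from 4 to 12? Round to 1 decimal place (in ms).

87.2 ms

ΔRT = (a + b log₂ n₂) − (a + b log₂ n₁) = b·(log₂ n₂ − log₂ n₁).
log₂(12) − log₂(4) = 3.5850 − 2 = 1.5850.
ΔRT = 55 × 1.5850 = 87.173 ms.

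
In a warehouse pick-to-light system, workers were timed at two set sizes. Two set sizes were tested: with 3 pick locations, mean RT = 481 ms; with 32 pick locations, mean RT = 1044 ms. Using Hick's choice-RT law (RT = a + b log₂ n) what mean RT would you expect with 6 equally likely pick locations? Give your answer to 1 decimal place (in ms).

RT is linear in log₂ n, so two points fix the line:
  b = (1044 − 481) / (log₂ 32 − log₂ 3) = 563 / (5 − 1.5850) = 164.859 ms/bit
  a = 481 − 164.859 × 1.5850 = 219.705 ms
Then RT(6) = 219.705 + 164.859 × log₂ 6 = 219.705 + 164.859 × 2.5850 ≈ 645.859 ms.

645.9 ms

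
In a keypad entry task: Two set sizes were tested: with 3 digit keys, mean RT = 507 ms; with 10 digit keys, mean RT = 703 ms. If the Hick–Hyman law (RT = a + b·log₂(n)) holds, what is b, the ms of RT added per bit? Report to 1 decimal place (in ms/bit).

112.8 ms/bit

b = (RT₂ − RT₁)/(log₂ n₂ − log₂ n₁) = (703 − 507)/(3.3219 − 1.5850) = 112.840 ms/bit.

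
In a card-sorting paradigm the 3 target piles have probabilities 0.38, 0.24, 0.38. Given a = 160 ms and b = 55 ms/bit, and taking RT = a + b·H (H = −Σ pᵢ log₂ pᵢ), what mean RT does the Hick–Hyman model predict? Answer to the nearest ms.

H = 0.38·log₂(1/0.38) + 0.24·log₂(1/0.24) + 0.38·log₂(1/0.38) = 1.5550 bits.
RT = 160 + 55 × 1.5550 = 245.53 ms.

246 ms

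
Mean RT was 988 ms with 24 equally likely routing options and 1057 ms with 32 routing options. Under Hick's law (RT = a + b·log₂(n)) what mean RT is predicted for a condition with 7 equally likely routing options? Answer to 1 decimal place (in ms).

692.5 ms

Solve the two-equation system in a and b:
  b = (1057 − 988) / (log₂ 32 − log₂ 24) = 69 / (5 − 4.5850) = 166.250 ms/bit
  a = 988 − 166.250 × 4.5850 = 225.750 ms
Then RT(7) = 225.750 + 166.250 × log₂ 7 = 225.750 + 166.250 × 2.8074 ≈ 692.473 ms.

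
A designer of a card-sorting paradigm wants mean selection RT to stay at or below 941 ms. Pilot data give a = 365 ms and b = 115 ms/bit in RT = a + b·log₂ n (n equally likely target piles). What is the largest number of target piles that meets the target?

32

Information budget: (941 − 365)/115 = 5.0087 bits, so n ≤ 2^5.0087 = 32.193 → at most 32.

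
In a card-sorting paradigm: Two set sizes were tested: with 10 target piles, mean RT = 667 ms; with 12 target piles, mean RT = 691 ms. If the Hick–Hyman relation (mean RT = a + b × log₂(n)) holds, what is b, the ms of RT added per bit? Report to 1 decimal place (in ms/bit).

91.2 ms/bit

Slope: b = (691 − 667) / (log₂ 12 − log₂ 10) = 24/0.2630 = 91.243 ms/bit.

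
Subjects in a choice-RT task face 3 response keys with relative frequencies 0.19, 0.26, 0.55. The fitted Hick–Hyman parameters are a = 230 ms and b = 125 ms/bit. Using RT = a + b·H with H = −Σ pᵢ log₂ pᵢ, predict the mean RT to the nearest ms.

409 ms

H = 0.19·log₂(1/0.19) + 0.26·log₂(1/0.26) + 0.55·log₂(1/0.55) = 1.4349 bits.
RT = 230 + 125 × 1.4349 = 409.36 ms.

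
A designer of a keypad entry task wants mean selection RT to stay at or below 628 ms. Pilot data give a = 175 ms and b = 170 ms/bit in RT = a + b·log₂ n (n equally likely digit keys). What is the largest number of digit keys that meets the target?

6

Information budget: (628 − 175)/170 = 2.6647 bits, so n ≤ 2^2.6647 = 6.341 → at most 6.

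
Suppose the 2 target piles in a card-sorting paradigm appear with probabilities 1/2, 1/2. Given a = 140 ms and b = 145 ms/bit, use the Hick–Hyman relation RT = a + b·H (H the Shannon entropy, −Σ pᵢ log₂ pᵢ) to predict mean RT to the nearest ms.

285 ms

Each term −pᵢ log₂ pᵢ: 0.5·1 + 0.5·1; summed, H = 1.000 bits.
Mean RT = a + bH = 140 + 145·1.000 = 285.00 ms.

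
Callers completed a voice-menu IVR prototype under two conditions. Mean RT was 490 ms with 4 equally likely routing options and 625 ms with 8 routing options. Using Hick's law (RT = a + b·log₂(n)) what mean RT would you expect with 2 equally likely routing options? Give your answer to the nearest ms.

355 ms

With log₂ n on the abscissa the relation is linear; from the two conditions:
  b = (625 − 490) / (log₂ 8 − log₂ 4) = 135 / (3 − 2) = 135 ms/bit
  a = 490 − 135 × 2 = 220 ms
Then RT(2) = 220 + 135 × log₂ 2 = 220 + 135 × 1 ≈ 355.000 ms.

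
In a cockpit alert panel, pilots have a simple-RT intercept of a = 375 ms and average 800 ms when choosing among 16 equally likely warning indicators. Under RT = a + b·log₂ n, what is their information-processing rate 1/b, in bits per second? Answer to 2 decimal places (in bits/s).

Choice component = 800 − 375 = 425 ms over log₂(16) = 4 bits.
b = 425 / 4 = 106.250 ms/bit, so 1/b = 9.412 bits/s.

9.41 bits/s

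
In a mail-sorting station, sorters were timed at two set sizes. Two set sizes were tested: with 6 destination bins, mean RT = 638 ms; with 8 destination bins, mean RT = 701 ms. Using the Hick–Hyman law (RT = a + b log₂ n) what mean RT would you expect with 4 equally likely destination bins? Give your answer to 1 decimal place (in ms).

549.2 ms

RT is linear in log₂ n, so two points fix the line:
  b = (701 − 638) / (log₂ 8 − log₂ 6) = 63 / (3 − 2.5850) = 151.794 ms/bit
  a = 638 − 151.794 × 2.5850 = 245.619 ms
Then RT(4) = 245.619 + 151.794 × log₂ 4 = 245.619 + 151.794 × 2 ≈ 549.206 ms.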